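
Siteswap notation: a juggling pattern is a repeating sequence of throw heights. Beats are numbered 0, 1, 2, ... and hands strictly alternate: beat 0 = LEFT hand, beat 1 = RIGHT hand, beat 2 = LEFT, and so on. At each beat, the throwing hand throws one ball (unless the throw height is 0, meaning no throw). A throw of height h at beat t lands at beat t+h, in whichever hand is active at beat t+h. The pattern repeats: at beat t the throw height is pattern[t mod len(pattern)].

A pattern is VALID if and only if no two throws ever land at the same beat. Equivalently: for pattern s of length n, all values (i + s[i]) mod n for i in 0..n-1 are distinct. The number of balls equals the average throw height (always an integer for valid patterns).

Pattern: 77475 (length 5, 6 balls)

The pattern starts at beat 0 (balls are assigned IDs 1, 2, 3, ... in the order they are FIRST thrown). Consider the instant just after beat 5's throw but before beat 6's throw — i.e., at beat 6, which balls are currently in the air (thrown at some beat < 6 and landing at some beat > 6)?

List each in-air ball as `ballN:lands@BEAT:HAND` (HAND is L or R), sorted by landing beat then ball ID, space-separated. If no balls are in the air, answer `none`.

Beat 0 (L): throw ball1 h=7 -> lands@7:R; in-air after throw: [b1@7:R]
Beat 1 (R): throw ball2 h=7 -> lands@8:L; in-air after throw: [b1@7:R b2@8:L]
Beat 2 (L): throw ball3 h=4 -> lands@6:L; in-air after throw: [b3@6:L b1@7:R b2@8:L]
Beat 3 (R): throw ball4 h=7 -> lands@10:L; in-air after throw: [b3@6:L b1@7:R b2@8:L b4@10:L]
Beat 4 (L): throw ball5 h=5 -> lands@9:R; in-air after throw: [b3@6:L b1@7:R b2@8:L b5@9:R b4@10:L]
Beat 5 (R): throw ball6 h=7 -> lands@12:L; in-air after throw: [b3@6:L b1@7:R b2@8:L b5@9:R b4@10:L b6@12:L]
Beat 6 (L): throw ball3 h=7 -> lands@13:R; in-air after throw: [b1@7:R b2@8:L b5@9:R b4@10:L b6@12:L b3@13:R]

Answer: ball1:lands@7:R ball2:lands@8:L ball5:lands@9:R ball4:lands@10:L ball6:lands@12:L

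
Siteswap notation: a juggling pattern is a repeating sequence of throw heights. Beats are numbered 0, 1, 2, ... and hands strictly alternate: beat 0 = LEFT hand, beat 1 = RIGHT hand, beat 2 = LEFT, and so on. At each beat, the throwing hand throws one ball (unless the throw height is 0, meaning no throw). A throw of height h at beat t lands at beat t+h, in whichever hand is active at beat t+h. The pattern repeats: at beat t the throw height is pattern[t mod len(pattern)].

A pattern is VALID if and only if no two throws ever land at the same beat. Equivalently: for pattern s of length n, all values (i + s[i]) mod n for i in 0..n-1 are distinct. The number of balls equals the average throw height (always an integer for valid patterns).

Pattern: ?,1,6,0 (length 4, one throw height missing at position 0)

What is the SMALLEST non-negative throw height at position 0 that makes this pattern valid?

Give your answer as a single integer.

i=0: s[i]=? (unknown)
i=1: (1 + 1) mod 4 = 2
i=2: (2 + 6) mod 4 = 0
i=3: (3 + 0) mod 4 = 3
Known residues: [0, 2, 3]; need a permutation of 0..3, so missing residue r = 1
Need (0 + s) mod 4 = 1; smallest s = (1 - 0) mod 4 = 1

Answer: 1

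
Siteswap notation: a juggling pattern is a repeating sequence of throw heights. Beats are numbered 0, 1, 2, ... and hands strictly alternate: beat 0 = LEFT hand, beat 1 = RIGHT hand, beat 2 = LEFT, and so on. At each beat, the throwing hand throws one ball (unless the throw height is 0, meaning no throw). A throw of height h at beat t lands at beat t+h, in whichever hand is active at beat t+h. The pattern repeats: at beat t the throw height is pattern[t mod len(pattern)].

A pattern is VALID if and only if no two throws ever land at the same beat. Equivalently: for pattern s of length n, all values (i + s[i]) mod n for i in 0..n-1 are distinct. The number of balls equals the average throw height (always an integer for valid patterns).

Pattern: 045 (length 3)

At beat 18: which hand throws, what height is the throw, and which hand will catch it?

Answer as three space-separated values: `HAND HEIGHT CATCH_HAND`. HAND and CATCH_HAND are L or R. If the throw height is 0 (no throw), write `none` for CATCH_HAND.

Beat 18: 18 mod 2 = 0, so hand = L
Throw height = pattern[18 mod 3] = pattern[0] = 0

Answer: L 0 none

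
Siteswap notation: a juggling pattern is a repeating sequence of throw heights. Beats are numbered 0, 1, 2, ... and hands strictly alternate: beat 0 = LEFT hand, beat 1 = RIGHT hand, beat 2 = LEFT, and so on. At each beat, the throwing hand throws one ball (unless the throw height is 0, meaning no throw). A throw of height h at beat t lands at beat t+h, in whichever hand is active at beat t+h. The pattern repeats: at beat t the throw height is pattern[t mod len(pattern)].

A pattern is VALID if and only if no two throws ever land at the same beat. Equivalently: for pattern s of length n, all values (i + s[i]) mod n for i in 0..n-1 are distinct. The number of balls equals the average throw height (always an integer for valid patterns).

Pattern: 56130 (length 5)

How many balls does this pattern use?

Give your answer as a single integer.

Answer: 3

Derivation:
Pattern = [5, 6, 1, 3, 0], length n = 5
  position 0: throw height = 5, running sum = 5
  position 1: throw height = 6, running sum = 11
  position 2: throw height = 1, running sum = 12
  position 3: throw height = 3, running sum = 15
  position 4: throw height = 0, running sum = 15
Total sum = 15; balls = sum / n = 15 / 5 = 3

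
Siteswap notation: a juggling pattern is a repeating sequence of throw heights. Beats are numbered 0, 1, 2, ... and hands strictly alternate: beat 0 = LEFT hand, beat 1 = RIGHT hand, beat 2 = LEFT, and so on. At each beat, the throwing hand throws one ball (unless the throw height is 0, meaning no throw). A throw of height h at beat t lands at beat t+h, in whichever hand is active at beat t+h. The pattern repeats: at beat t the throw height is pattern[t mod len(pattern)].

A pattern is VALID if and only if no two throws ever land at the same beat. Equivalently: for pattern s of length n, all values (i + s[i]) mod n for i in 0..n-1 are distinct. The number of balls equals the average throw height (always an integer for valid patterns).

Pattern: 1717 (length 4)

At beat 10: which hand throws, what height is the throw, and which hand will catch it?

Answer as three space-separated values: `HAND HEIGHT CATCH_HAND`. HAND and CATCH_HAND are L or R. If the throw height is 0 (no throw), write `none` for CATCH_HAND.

Answer: L 1 R

Derivation:
Beat 10: 10 mod 2 = 0, so hand = L
Throw height = pattern[10 mod 4] = pattern[2] = 1
Lands at beat 10+1=11, 11 mod 2 = 1, so catch hand = R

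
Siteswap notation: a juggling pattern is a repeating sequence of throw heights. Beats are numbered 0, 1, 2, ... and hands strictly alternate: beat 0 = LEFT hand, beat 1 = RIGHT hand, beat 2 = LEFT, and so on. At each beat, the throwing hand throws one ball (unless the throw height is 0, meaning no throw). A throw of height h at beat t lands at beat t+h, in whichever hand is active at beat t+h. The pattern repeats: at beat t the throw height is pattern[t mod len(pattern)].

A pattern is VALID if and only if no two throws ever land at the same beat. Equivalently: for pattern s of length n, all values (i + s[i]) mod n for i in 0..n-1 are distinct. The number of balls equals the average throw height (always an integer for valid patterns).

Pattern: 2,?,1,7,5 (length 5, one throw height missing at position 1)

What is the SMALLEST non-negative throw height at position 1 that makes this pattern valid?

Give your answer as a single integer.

Answer: 0

Derivation:
i=0: (0 + 2) mod 5 = 2
i=1: s[i]=? (unknown)
i=2: (2 + 1) mod 5 = 3
i=3: (3 + 7) mod 5 = 0
i=4: (4 + 5) mod 5 = 4
Known residues: [0, 2, 3, 4]; need a permutation of 0..4, so missing residue r = 1
Need (1 + s) mod 5 = 1; smallest s = (1 - 1) mod 5 = 0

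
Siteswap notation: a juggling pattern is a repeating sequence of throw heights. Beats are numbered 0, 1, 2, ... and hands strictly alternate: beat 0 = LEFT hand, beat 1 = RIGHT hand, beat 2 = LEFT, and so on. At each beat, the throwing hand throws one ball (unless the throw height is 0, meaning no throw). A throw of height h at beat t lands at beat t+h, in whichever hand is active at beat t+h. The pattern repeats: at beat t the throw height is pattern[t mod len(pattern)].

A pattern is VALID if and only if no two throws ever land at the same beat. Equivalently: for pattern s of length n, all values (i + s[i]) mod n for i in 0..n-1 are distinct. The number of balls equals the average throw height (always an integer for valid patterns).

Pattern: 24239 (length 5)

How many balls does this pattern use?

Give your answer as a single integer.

Answer: 4

Derivation:
Pattern = [2, 4, 2, 3, 9], length n = 5
  position 0: throw height = 2, running sum = 2
  position 1: throw height = 4, running sum = 6
  position 2: throw height = 2, running sum = 8
  position 3: throw height = 3, running sum = 11
  position 4: throw height = 9, running sum = 20
Total sum = 20; balls = sum / n = 20 / 5 = 4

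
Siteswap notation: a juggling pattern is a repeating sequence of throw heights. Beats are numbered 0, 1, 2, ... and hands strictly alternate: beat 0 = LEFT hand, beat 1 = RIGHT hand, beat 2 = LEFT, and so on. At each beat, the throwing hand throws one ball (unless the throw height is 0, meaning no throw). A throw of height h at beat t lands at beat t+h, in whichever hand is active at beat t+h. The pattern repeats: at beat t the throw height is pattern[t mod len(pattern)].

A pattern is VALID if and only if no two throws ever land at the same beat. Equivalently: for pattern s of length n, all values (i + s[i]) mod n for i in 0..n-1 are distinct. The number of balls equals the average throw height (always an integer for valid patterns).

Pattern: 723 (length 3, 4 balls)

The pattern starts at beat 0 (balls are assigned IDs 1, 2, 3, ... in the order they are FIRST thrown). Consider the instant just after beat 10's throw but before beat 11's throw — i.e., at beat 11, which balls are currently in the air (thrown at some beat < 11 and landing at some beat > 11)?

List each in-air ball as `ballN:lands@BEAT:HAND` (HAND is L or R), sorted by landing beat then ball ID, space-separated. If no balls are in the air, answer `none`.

Answer: ball2:lands@12:L ball4:lands@13:R ball1:lands@16:L

Derivation:
Beat 0 (L): throw ball1 h=7 -> lands@7:R; in-air after throw: [b1@7:R]
Beat 1 (R): throw ball2 h=2 -> lands@3:R; in-air after throw: [b2@3:R b1@7:R]
Beat 2 (L): throw ball3 h=3 -> lands@5:R; in-air after throw: [b2@3:R b3@5:R b1@7:R]
Beat 3 (R): throw ball2 h=7 -> lands@10:L; in-air after throw: [b3@5:R b1@7:R b2@10:L]
Beat 4 (L): throw ball4 h=2 -> lands@6:L; in-air after throw: [b3@5:R b4@6:L b1@7:R b2@10:L]
Beat 5 (R): throw ball3 h=3 -> lands@8:L; in-air after throw: [b4@6:L b1@7:R b3@8:L b2@10:L]
Beat 6 (L): throw ball4 h=7 -> lands@13:R; in-air after throw: [b1@7:R b3@8:L b2@10:L b4@13:R]
Beat 7 (R): throw ball1 h=2 -> lands@9:R; in-air after throw: [b3@8:L b1@9:R b2@10:L b4@13:R]
Beat 8 (L): throw ball3 h=3 -> lands@11:R; in-air after throw: [b1@9:R b2@10:L b3@11:R b4@13:R]
Beat 9 (R): throw ball1 h=7 -> lands@16:L; in-air after throw: [b2@10:L b3@11:R b4@13:R b1@16:L]
Beat 10 (L): throw ball2 h=2 -> lands@12:L; in-air after throw: [b3@11:R b2@12:L b4@13:R b1@16:L]
Beat 11 (R): throw ball3 h=3 -> lands@14:L; in-air after throw: [b2@12:L b4@13:R b3@14:L b1@16:L]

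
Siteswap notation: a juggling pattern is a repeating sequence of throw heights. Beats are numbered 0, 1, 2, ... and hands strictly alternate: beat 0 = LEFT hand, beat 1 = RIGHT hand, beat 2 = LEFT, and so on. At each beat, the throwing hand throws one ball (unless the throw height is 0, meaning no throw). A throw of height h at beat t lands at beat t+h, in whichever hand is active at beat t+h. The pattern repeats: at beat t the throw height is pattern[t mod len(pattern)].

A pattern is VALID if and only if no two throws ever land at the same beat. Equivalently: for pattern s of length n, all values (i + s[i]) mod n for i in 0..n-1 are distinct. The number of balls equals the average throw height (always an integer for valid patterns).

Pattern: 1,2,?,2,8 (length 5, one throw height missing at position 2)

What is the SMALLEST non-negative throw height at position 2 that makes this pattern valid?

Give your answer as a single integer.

i=0: (0 + 1) mod 5 = 1
i=1: (1 + 2) mod 5 = 3
i=2: s[i]=? (unknown)
i=3: (3 + 2) mod 5 = 0
i=4: (4 + 8) mod 5 = 2
Known residues: [0, 1, 2, 3]; need a permutation of 0..4, so missing residue r = 4
Need (2 + s) mod 5 = 4; smallest s = (4 - 2) mod 5 = 2

Answer: 2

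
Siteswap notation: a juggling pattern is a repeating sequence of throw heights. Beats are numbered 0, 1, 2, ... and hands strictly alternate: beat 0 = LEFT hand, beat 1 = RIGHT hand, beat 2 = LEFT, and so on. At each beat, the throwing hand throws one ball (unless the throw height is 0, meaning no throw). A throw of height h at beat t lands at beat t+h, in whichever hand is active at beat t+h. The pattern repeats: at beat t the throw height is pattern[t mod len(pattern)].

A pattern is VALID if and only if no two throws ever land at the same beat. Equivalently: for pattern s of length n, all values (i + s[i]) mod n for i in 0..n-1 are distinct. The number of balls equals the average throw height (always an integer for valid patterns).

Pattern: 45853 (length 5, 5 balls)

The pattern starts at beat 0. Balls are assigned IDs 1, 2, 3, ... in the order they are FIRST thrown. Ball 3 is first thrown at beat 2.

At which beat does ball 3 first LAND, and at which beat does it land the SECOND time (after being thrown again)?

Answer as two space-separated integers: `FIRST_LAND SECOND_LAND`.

Answer: 10 14

Derivation:
Beat 0 (L): throw ball1 h=4 -> lands@4:L; in-air after throw: [b1@4:L]
Beat 1 (R): throw ball2 h=5 -> lands@6:L; in-air after throw: [b1@4:L b2@6:L]
Beat 2 (L): throw ball3 h=8 -> lands@10:L; in-air after throw: [b1@4:L b2@6:L b3@10:L]
Beat 3 (R): throw ball4 h=5 -> lands@8:L; in-air after throw: [b1@4:L b2@6:L b4@8:L b3@10:L]
Beat 4 (L): throw ball1 h=3 -> lands@7:R; in-air after throw: [b2@6:L b1@7:R b4@8:L b3@10:L]
Beat 5 (R): throw ball5 h=4 -> lands@9:R; in-air after throw: [b2@6:L b1@7:R b4@8:L b5@9:R b3@10:L]
Beat 6 (L): throw ball2 h=5 -> lands@11:R; in-air after throw: [b1@7:R b4@8:L b5@9:R b3@10:L b2@11:R]
Beat 7 (R): throw ball1 h=8 -> lands@15:R; in-air after throw: [b4@8:L b5@9:R b3@10:L b2@11:R b1@15:R]
Beat 8 (L): throw ball4 h=5 -> lands@13:R; in-air after throw: [b5@9:R b3@10:L b2@11:R b4@13:R b1@15:R]
Beat 9 (R): throw ball5 h=3 -> lands@12:L; in-air after throw: [b3@10:L b2@11:R b5@12:L b4@13:R b1@15:R]
Beat 10 (L): throw ball3 h=4 -> lands@14:L; in-air after throw: [b2@11:R b5@12:L b4@13:R b3@14:L b1@15:R]
Beat 11 (R): throw ball2 h=5 -> lands@16:L; in-air after throw: [b5@12:L b4@13:R b3@14:L b1@15:R b2@16:L]
Beat 12 (L): throw ball5 h=8 -> lands@20:L; in-air after throw: [b4@13:R b3@14:L b1@15:R b2@16:L b5@20:L]
Beat 13 (R): throw ball4 h=5 -> lands@18:L; in-air after throw: [b3@14:L b1@15:R b2@16:L b4@18:L b5@20:L]
Beat 14 (L): throw ball3 h=3 -> lands@17:R; in-air after throw: [b1@15:R b2@16:L b3@17:R b4@18:L b5@20:L]
Ball 3: thrown@2 h=8 -> first land @10; rethrown@10 h=4 -> second land @14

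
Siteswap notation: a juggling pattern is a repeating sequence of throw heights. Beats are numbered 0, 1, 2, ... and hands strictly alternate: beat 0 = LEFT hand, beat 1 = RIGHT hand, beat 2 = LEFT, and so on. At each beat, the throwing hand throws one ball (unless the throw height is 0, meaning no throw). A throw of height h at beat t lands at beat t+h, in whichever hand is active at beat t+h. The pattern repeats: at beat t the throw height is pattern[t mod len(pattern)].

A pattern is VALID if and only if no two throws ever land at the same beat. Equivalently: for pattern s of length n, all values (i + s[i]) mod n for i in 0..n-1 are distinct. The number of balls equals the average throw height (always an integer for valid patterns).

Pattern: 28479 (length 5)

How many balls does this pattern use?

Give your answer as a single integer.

Answer: 6

Derivation:
Pattern = [2, 8, 4, 7, 9], length n = 5
  position 0: throw height = 2, running sum = 2
  position 1: throw height = 8, running sum = 10
  position 2: throw height = 4, running sum = 14
  position 3: throw height = 7, running sum = 21
  position 4: throw height = 9, running sum = 30
Total sum = 30; balls = sum / n = 30 / 5 = 6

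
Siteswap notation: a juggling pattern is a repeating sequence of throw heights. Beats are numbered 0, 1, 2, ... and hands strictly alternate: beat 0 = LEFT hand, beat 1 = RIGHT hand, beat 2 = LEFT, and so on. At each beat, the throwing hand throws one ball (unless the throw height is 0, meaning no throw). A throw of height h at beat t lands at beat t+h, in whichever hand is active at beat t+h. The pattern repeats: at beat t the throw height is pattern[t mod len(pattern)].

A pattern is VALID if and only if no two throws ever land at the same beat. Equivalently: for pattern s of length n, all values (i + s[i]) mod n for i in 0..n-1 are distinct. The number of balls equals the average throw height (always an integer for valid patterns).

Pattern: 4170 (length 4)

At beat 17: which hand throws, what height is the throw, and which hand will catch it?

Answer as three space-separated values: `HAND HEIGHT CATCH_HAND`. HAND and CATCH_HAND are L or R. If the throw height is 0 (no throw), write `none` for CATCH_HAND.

Answer: R 1 L

Derivation:
Beat 17: 17 mod 2 = 1, so hand = R
Throw height = pattern[17 mod 4] = pattern[1] = 1
Lands at beat 17+1=18, 18 mod 2 = 0, so catch hand = L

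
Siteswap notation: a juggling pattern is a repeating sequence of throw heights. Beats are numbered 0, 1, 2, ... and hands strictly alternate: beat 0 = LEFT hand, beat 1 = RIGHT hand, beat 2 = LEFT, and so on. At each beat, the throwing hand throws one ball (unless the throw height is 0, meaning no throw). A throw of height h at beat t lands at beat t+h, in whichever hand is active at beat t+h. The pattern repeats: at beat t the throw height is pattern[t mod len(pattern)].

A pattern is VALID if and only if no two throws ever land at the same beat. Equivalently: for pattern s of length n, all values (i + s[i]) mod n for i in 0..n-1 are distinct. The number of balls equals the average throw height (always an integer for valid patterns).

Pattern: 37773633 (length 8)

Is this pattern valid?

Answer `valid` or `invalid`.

i=0: (i + s[i]) mod n = (0 + 3) mod 8 = 3
i=1: (i + s[i]) mod n = (1 + 7) mod 8 = 0
i=2: (i + s[i]) mod n = (2 + 7) mod 8 = 1
i=3: (i + s[i]) mod n = (3 + 7) mod 8 = 2
i=4: (i + s[i]) mod n = (4 + 3) mod 8 = 7
i=5: (i + s[i]) mod n = (5 + 6) mod 8 = 3
i=6: (i + s[i]) mod n = (6 + 3) mod 8 = 1
i=7: (i + s[i]) mod n = (7 + 3) mod 8 = 2
Residues: [3, 0, 1, 2, 7, 3, 1, 2], distinct: False

Answer: invalid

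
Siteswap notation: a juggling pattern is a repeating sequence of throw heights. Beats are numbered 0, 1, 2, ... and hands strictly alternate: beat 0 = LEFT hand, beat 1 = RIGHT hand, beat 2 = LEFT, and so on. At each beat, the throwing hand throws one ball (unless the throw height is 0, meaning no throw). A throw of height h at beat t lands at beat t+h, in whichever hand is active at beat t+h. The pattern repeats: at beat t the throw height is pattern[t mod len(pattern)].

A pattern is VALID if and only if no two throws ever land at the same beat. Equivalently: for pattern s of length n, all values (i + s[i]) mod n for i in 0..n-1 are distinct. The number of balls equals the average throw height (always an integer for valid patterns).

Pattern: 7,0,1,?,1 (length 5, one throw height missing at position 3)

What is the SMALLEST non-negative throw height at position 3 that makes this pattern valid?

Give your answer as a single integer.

i=0: (0 + 7) mod 5 = 2
i=1: (1 + 0) mod 5 = 1
i=2: (2 + 1) mod 5 = 3
i=3: s[i]=? (unknown)
i=4: (4 + 1) mod 5 = 0
Known residues: [0, 1, 2, 3]; need a permutation of 0..4, so missing residue r = 4
Need (3 + s) mod 5 = 4; smallest s = (4 - 3) mod 5 = 1

Answer: 1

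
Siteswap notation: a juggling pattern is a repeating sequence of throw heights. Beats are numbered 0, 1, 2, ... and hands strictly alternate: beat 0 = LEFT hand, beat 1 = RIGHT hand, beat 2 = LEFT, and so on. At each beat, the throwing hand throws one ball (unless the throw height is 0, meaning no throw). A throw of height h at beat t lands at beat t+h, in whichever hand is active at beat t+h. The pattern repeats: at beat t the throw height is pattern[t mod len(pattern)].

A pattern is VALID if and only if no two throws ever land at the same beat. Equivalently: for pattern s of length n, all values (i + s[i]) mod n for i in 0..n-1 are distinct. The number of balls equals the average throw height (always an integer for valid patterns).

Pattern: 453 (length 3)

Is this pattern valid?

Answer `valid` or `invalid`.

Answer: valid

Derivation:
i=0: (i + s[i]) mod n = (0 + 4) mod 3 = 1
i=1: (i + s[i]) mod n = (1 + 5) mod 3 = 0
i=2: (i + s[i]) mod n = (2 + 3) mod 3 = 2
Residues: [1, 0, 2], distinct: True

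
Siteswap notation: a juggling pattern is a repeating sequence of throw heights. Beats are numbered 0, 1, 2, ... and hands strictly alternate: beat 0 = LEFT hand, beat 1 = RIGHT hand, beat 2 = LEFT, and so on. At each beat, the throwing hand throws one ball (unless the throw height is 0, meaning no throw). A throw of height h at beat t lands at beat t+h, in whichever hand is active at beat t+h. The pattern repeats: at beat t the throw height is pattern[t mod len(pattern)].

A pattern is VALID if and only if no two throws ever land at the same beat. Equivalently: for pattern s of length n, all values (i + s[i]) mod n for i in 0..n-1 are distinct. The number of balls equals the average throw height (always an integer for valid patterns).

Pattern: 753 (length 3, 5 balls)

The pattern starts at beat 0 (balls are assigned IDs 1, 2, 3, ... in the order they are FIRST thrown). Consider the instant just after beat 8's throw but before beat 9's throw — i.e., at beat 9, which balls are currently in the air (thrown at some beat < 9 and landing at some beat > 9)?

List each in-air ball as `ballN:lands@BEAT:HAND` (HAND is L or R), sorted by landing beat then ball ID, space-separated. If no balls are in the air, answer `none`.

Answer: ball4:lands@10:L ball3:lands@11:R ball1:lands@12:L ball2:lands@13:R

Derivation:
Beat 0 (L): throw ball1 h=7 -> lands@7:R; in-air after throw: [b1@7:R]
Beat 1 (R): throw ball2 h=5 -> lands@6:L; in-air after throw: [b2@6:L b1@7:R]
Beat 2 (L): throw ball3 h=3 -> lands@5:R; in-air after throw: [b3@5:R b2@6:L b1@7:R]
Beat 3 (R): throw ball4 h=7 -> lands@10:L; in-air after throw: [b3@5:R b2@6:L b1@7:R b4@10:L]
Beat 4 (L): throw ball5 h=5 -> lands@9:R; in-air after throw: [b3@5:R b2@6:L b1@7:R b5@9:R b4@10:L]
Beat 5 (R): throw ball3 h=3 -> lands@8:L; in-air after throw: [b2@6:L b1@7:R b3@8:L b5@9:R b4@10:L]
Beat 6 (L): throw ball2 h=7 -> lands@13:R; in-air after throw: [b1@7:R b3@8:L b5@9:R b4@10:L b2@13:R]
Beat 7 (R): throw ball1 h=5 -> lands@12:L; in-air after throw: [b3@8:L b5@9:R b4@10:L b1@12:L b2@13:R]
Beat 8 (L): throw ball3 h=3 -> lands@11:R; in-air after throw: [b5@9:R b4@10:L b3@11:R b1@12:L b2@13:R]
Beat 9 (R): throw ball5 h=7 -> lands@16:L; in-air after throw: [b4@10:L b3@11:R b1@12:L b2@13:R b5@16:L]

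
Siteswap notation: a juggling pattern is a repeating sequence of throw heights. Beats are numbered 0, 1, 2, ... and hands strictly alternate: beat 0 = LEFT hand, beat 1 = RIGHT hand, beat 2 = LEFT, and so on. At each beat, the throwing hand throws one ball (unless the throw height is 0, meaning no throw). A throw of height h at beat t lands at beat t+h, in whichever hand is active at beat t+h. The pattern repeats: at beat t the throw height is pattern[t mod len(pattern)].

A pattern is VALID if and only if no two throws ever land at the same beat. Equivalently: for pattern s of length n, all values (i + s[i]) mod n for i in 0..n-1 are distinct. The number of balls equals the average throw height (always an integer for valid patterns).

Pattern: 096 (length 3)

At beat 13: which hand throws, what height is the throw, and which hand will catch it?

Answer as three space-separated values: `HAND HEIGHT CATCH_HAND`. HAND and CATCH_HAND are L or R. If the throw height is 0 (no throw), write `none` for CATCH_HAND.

Answer: R 9 L

Derivation:
Beat 13: 13 mod 2 = 1, so hand = R
Throw height = pattern[13 mod 3] = pattern[1] = 9
Lands at beat 13+9=22, 22 mod 2 = 0, so catch hand = L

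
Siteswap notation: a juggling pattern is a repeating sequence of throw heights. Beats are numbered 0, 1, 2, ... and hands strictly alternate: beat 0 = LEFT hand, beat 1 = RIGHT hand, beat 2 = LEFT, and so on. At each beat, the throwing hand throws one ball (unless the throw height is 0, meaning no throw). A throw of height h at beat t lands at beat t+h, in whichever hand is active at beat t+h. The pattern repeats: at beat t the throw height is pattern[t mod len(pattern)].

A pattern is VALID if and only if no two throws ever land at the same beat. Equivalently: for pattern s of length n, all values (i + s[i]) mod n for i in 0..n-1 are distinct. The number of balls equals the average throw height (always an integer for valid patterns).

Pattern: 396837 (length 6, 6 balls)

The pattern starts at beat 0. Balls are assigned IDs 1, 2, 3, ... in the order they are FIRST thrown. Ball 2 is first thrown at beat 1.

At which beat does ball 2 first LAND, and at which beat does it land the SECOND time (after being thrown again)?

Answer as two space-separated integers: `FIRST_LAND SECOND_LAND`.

Answer: 10 13

Derivation:
Beat 0 (L): throw ball1 h=3 -> lands@3:R; in-air after throw: [b1@3:R]
Beat 1 (R): throw ball2 h=9 -> lands@10:L; in-air after throw: [b1@3:R b2@10:L]
Beat 2 (L): throw ball3 h=6 -> lands@8:L; in-air after throw: [b1@3:R b3@8:L b2@10:L]
Beat 3 (R): throw ball1 h=8 -> lands@11:R; in-air after throw: [b3@8:L b2@10:L b1@11:R]
Beat 4 (L): throw ball4 h=3 -> lands@7:R; in-air after throw: [b4@7:R b3@8:L b2@10:L b1@11:R]
Beat 5 (R): throw ball5 h=7 -> lands@12:L; in-air after throw: [b4@7:R b3@8:L b2@10:L b1@11:R b5@12:L]
Beat 6 (L): throw ball6 h=3 -> lands@9:R; in-air after throw: [b4@7:R b3@8:L b6@9:R b2@10:L b1@11:R b5@12:L]
Beat 7 (R): throw ball4 h=9 -> lands@16:L; in-air after throw: [b3@8:L b6@9:R b2@10:L b1@11:R b5@12:L b4@16:L]
Beat 8 (L): throw ball3 h=6 -> lands@14:L; in-air after throw: [b6@9:R b2@10:L b1@11:R b5@12:L b3@14:L b4@16:L]
Beat 9 (R): throw ball6 h=8 -> lands@17:R; in-air after throw: [b2@10:L b1@11:R b5@12:L b3@14:L b4@16:L b6@17:R]
Beat 10 (L): throw ball2 h=3 -> lands@13:R; in-air after throw: [b1@11:R b5@12:L b2@13:R b3@14:L b4@16:L b6@17:R]
Beat 11 (R): throw ball1 h=7 -> lands@18:L; in-air after throw: [b5@12:L b2@13:R b3@14:L b4@16:L b6@17:R b1@18:L]
Ball 2: thrown@1 h=9 -> first land @10; rethrown@10 h=3 -> second land @13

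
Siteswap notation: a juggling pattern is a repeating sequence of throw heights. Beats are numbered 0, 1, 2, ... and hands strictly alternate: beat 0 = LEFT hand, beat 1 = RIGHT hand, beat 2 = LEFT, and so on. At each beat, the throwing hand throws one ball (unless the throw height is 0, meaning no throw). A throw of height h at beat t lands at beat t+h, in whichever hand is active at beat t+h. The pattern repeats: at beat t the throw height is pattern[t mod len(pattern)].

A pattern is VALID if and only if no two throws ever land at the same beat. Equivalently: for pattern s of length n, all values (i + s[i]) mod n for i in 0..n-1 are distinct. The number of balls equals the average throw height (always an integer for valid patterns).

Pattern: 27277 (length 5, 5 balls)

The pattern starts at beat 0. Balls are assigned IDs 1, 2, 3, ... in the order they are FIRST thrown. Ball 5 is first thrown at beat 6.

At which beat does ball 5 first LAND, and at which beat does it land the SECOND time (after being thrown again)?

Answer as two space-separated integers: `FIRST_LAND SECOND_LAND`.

Beat 0 (L): throw ball1 h=2 -> lands@2:L; in-air after throw: [b1@2:L]
Beat 1 (R): throw ball2 h=7 -> lands@8:L; in-air after throw: [b1@2:L b2@8:L]
Beat 2 (L): throw ball1 h=2 -> lands@4:L; in-air after throw: [b1@4:L b2@8:L]
Beat 3 (R): throw ball3 h=7 -> lands@10:L; in-air after throw: [b1@4:L b2@8:L b3@10:L]
Beat 4 (L): throw ball1 h=7 -> lands@11:R; in-air after throw: [b2@8:L b3@10:L b1@11:R]
Beat 5 (R): throw ball4 h=2 -> lands@7:R; in-air after throw: [b4@7:R b2@8:L b3@10:L b1@11:R]
Beat 6 (L): throw ball5 h=7 -> lands@13:R; in-air after throw: [b4@7:R b2@8:L b3@10:L b1@11:R b5@13:R]
Beat 7 (R): throw ball4 h=2 -> lands@9:R; in-air after throw: [b2@8:L b4@9:R b3@10:L b1@11:R b5@13:R]
Beat 8 (L): throw ball2 h=7 -> lands@15:R; in-air after throw: [b4@9:R b3@10:L b1@11:R b5@13:R b2@15:R]
Beat 9 (R): throw ball4 h=7 -> lands@16:L; in-air after throw: [b3@10:L b1@11:R b5@13:R b2@15:R b4@16:L]
Beat 10 (L): throw ball3 h=2 -> lands@12:L; in-air after throw: [b1@11:R b3@12:L b5@13:R b2@15:R b4@16:L]
Beat 11 (R): throw ball1 h=7 -> lands@18:L; in-air after throw: [b3@12:L b5@13:R b2@15:R b4@16:L b1@18:L]
Beat 12 (L): throw ball3 h=2 -> lands@14:L; in-air after throw: [b5@13:R b3@14:L b2@15:R b4@16:L b1@18:L]
Beat 13 (R): throw ball5 h=7 -> lands@20:L; in-air after throw: [b3@14:L b2@15:R b4@16:L b1@18:L b5@20:L]
Beat 14 (L): throw ball3 h=7 -> lands@21:R; in-air after throw: [b2@15:R b4@16:L b1@18:L b5@20:L b3@21:R]
Beat 15 (R): throw ball2 h=2 -> lands@17:R; in-air after throw: [b4@16:L b2@17:R b1@18:L b5@20:L b3@21:R]
Beat 16 (L): throw ball4 h=7 -> lands@23:R; in-air after throw: [b2@17:R b1@18:L b5@20:L b3@21:R b4@23:R]
Beat 17 (R): throw ball2 h=2 -> lands@19:R; in-air after throw: [b1@18:L b2@19:R b5@20:L b3@21:R b4@23:R]
Beat 18 (L): throw ball1 h=7 -> lands@25:R; in-air after throw: [b2@19:R b5@20:L b3@21:R b4@23:R b1@25:R]
Beat 19 (R): throw ball2 h=7 -> lands@26:L; in-air after throw: [b5@20:L b3@21:R b4@23:R b1@25:R b2@26:L]
Beat 20 (L): throw ball5 h=2 -> lands@22:L; in-air after throw: [b3@21:R b5@22:L b4@23:R b1@25:R b2@26:L]
Ball 5: thrown@6 h=7 -> first land @13; rethrown@13 h=7 -> second land @20

Answer: 13 20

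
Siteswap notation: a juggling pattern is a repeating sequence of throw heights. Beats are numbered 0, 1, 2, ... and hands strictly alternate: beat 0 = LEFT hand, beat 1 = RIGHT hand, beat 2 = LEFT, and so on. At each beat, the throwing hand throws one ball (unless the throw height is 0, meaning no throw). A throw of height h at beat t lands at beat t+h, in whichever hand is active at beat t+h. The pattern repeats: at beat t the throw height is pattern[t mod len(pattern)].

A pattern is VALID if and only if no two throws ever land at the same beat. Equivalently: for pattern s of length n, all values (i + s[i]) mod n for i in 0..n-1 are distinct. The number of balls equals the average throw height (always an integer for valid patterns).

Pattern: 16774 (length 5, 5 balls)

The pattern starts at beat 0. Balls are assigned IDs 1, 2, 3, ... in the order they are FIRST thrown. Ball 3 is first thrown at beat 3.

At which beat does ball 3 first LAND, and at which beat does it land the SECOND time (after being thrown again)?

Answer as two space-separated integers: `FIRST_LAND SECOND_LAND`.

Answer: 10 11

Derivation:
Beat 0 (L): throw ball1 h=1 -> lands@1:R; in-air after throw: [b1@1:R]
Beat 1 (R): throw ball1 h=6 -> lands@7:R; in-air after throw: [b1@7:R]
Beat 2 (L): throw ball2 h=7 -> lands@9:R; in-air after throw: [b1@7:R b2@9:R]
Beat 3 (R): throw ball3 h=7 -> lands@10:L; in-air after throw: [b1@7:R b2@9:R b3@10:L]
Beat 4 (L): throw ball4 h=4 -> lands@8:L; in-air after throw: [b1@7:R b4@8:L b2@9:R b3@10:L]
Beat 5 (R): throw ball5 h=1 -> lands@6:L; in-air after throw: [b5@6:L b1@7:R b4@8:L b2@9:R b3@10:L]
Beat 6 (L): throw ball5 h=6 -> lands@12:L; in-air after throw: [b1@7:R b4@8:L b2@9:R b3@10:L b5@12:L]
Beat 7 (R): throw ball1 h=7 -> lands@14:L; in-air after throw: [b4@8:L b2@9:R b3@10:L b5@12:L b1@14:L]
Beat 8 (L): throw ball4 h=7 -> lands@15:R; in-air after throw: [b2@9:R b3@10:L b5@12:L b1@14:L b4@15:R]
Beat 9 (R): throw ball2 h=4 -> lands@13:R; in-air after throw: [b3@10:L b5@12:L b2@13:R b1@14:L b4@15:R]
Beat 10 (L): throw ball3 h=1 -> lands@11:R; in-air after throw: [b3@11:R b5@12:L b2@13:R b1@14:L b4@15:R]
Beat 11 (R): throw ball3 h=6 -> lands@17:R; in-air after throw: [b5@12:L b2@13:R b1@14:L b4@15:R b3@17:R]
Ball 3: thrown@3 h=7 -> first land @10; rethrown@10 h=1 -> second land @11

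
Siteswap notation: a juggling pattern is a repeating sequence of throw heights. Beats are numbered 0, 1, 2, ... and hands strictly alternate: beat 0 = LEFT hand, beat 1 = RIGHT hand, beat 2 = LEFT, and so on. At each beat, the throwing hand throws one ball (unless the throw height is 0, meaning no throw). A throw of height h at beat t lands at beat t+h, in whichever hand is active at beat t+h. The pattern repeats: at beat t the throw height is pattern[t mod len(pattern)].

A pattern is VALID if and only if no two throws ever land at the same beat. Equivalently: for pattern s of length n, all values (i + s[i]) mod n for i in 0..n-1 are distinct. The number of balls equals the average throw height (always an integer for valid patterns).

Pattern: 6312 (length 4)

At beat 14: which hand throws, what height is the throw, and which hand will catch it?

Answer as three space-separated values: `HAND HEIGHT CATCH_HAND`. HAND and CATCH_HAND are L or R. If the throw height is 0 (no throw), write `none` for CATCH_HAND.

Answer: L 1 R

Derivation:
Beat 14: 14 mod 2 = 0, so hand = L
Throw height = pattern[14 mod 4] = pattern[2] = 1
Lands at beat 14+1=15, 15 mod 2 = 1, so catch hand = R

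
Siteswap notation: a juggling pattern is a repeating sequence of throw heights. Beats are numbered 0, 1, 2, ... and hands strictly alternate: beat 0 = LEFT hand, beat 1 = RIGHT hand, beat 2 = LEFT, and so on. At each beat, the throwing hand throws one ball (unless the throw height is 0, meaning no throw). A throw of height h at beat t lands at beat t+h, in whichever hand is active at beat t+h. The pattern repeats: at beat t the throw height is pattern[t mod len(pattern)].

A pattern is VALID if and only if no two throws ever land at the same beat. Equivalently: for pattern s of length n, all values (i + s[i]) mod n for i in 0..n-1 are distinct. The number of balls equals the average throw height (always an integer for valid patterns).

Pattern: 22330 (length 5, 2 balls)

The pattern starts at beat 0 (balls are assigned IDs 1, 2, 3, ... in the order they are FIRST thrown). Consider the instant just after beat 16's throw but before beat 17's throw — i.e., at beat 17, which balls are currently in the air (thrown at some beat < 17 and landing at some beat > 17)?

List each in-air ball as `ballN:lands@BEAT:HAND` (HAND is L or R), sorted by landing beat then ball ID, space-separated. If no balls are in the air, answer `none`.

Answer: ball2:lands@18:L

Derivation:
Beat 0 (L): throw ball1 h=2 -> lands@2:L; in-air after throw: [b1@2:L]
Beat 1 (R): throw ball2 h=2 -> lands@3:R; in-air after throw: [b1@2:L b2@3:R]
Beat 2 (L): throw ball1 h=3 -> lands@5:R; in-air after throw: [b2@3:R b1@5:R]
Beat 3 (R): throw ball2 h=3 -> lands@6:L; in-air after throw: [b1@5:R b2@6:L]
Beat 5 (R): throw ball1 h=2 -> lands@7:R; in-air after throw: [b2@6:L b1@7:R]
Beat 6 (L): throw ball2 h=2 -> lands@8:L; in-air after throw: [b1@7:R b2@8:L]
Beat 7 (R): throw ball1 h=3 -> lands@10:L; in-air after throw: [b2@8:L b1@10:L]
Beat 8 (L): throw ball2 h=3 -> lands@11:R; in-air after throw: [b1@10:L b2@11:R]
Beat 10 (L): throw ball1 h=2 -> lands@12:L; in-air after throw: [b2@11:R b1@12:L]
Beat 11 (R): throw ball2 h=2 -> lands@13:R; in-air after throw: [b1@12:L b2@13:R]
Beat 12 (L): throw ball1 h=3 -> lands@15:R; in-air after throw: [b2@13:R b1@15:R]
Beat 13 (R): throw ball2 h=3 -> lands@16:L; in-air after throw: [b1@15:R b2@16:L]
Beat 15 (R): throw ball1 h=2 -> lands@17:R; in-air after throw: [b2@16:L b1@17:R]
Beat 16 (L): throw ball2 h=2 -> lands@18:L; in-air after throw: [b1@17:R b2@18:L]
Beat 17 (R): throw ball1 h=3 -> lands@20:L; in-air after throw: [b2@18:L b1@20:L]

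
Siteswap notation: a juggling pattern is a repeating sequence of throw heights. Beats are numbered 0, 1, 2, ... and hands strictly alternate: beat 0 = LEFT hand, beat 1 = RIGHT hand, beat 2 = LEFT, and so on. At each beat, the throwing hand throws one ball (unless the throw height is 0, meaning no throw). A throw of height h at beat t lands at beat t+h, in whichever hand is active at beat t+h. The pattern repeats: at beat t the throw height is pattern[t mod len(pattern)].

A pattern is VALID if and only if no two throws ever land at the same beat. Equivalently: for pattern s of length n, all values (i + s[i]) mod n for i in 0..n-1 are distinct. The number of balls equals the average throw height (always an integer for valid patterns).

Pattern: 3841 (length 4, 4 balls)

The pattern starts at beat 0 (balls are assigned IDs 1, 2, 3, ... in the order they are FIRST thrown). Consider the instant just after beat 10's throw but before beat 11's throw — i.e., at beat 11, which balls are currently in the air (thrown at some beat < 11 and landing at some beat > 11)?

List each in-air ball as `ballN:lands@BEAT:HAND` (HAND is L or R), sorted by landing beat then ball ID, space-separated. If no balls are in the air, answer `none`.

Beat 0 (L): throw ball1 h=3 -> lands@3:R; in-air after throw: [b1@3:R]
Beat 1 (R): throw ball2 h=8 -> lands@9:R; in-air after throw: [b1@3:R b2@9:R]
Beat 2 (L): throw ball3 h=4 -> lands@6:L; in-air after throw: [b1@3:R b3@6:L b2@9:R]
Beat 3 (R): throw ball1 h=1 -> lands@4:L; in-air after throw: [b1@4:L b3@6:L b2@9:R]
Beat 4 (L): throw ball1 h=3 -> lands@7:R; in-air after throw: [b3@6:L b1@7:R b2@9:R]
Beat 5 (R): throw ball4 h=8 -> lands@13:R; in-air after throw: [b3@6:L b1@7:R b2@9:R b4@13:R]
Beat 6 (L): throw ball3 h=4 -> lands@10:L; in-air after throw: [b1@7:R b2@9:R b3@10:L b4@13:R]
Beat 7 (R): throw ball1 h=1 -> lands@8:L; in-air after throw: [b1@8:L b2@9:R b3@10:L b4@13:R]
Beat 8 (L): throw ball1 h=3 -> lands@11:R; in-air after throw: [b2@9:R b3@10:L b1@11:R b4@13:R]
Beat 9 (R): throw ball2 h=8 -> lands@17:R; in-air after throw: [b3@10:L b1@11:R b4@13:R b2@17:R]
Beat 10 (L): throw ball3 h=4 -> lands@14:L; in-air after throw: [b1@11:R b4@13:R b3@14:L b2@17:R]
Beat 11 (R): throw ball1 h=1 -> lands@12:L; in-air after throw: [b1@12:L b4@13:R b3@14:L b2@17:R]

Answer: ball4:lands@13:R ball3:lands@14:L ball2:lands@17:R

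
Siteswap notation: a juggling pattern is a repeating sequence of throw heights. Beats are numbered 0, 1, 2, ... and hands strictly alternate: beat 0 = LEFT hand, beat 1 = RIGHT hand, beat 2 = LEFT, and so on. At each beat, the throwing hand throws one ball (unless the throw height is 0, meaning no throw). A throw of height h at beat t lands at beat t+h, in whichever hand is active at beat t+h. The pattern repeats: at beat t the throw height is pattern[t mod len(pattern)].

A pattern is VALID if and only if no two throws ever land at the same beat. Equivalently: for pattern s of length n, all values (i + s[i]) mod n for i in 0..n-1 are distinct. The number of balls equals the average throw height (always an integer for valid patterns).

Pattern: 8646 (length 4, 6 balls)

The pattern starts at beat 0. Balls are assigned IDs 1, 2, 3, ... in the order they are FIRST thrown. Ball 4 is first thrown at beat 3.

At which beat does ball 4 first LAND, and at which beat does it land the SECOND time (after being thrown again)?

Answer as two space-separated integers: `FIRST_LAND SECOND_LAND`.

Answer: 9 15

Derivation:
Beat 0 (L): throw ball1 h=8 -> lands@8:L; in-air after throw: [b1@8:L]
Beat 1 (R): throw ball2 h=6 -> lands@7:R; in-air after throw: [b2@7:R b1@8:L]
Beat 2 (L): throw ball3 h=4 -> lands@6:L; in-air after throw: [b3@6:L b2@7:R b1@8:L]
Beat 3 (R): throw ball4 h=6 -> lands@9:R; in-air after throw: [b3@6:L b2@7:R b1@8:L b4@9:R]
Beat 4 (L): throw ball5 h=8 -> lands@12:L; in-air after throw: [b3@6:L b2@7:R b1@8:L b4@9:R b5@12:L]
Beat 5 (R): throw ball6 h=6 -> lands@11:R; in-air after throw: [b3@6:L b2@7:R b1@8:L b4@9:R b6@11:R b5@12:L]
Beat 6 (L): throw ball3 h=4 -> lands@10:L; in-air after throw: [b2@7:R b1@8:L b4@9:R b3@10:L b6@11:R b5@12:L]
Beat 7 (R): throw ball2 h=6 -> lands@13:R; in-air after throw: [b1@8:L b4@9:R b3@10:L b6@11:R b5@12:L b2@13:R]
Beat 8 (L): throw ball1 h=8 -> lands@16:L; in-air after throw: [b4@9:R b3@10:L b6@11:R b5@12:L b2@13:R b1@16:L]
Beat 9 (R): throw ball4 h=6 -> lands@15:R; in-air after throw: [b3@10:L b6@11:R b5@12:L b2@13:R b4@15:R b1@16:L]
Beat 10 (L): throw ball3 h=4 -> lands@14:L; in-air after throw: [b6@11:R b5@12:L b2@13:R b3@14:L b4@15:R b1@16:L]
Beat 11 (R): throw ball6 h=6 -> lands@17:R; in-air after throw: [b5@12:L b2@13:R b3@14:L b4@15:R b1@16:L b6@17:R]
Beat 12 (L): throw ball5 h=8 -> lands@20:L; in-air after throw: [b2@13:R b3@14:L b4@15:R b1@16:L b6@17:R b5@20:L]
Beat 13 (R): throw ball2 h=6 -> lands@19:R; in-air after throw: [b3@14:L b4@15:R b1@16:L b6@17:R b2@19:R b5@20:L]
Beat 14 (L): throw ball3 h=4 -> lands@18:L; in-air after throw: [b4@15:R b1@16:L b6@17:R b3@18:L b2@19:R b5@20:L]
Beat 15 (R): throw ball4 h=6 -> lands@21:R; in-air after throw: [b1@16:L b6@17:R b3@18:L b2@19:R b5@20:L b4@21:R]
Ball 4: thrown@3 h=6 -> first land @9; rethrown@9 h=6 -> second land @15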